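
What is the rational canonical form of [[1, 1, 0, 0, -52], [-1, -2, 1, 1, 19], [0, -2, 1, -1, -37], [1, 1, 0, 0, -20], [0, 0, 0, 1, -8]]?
R = [[0, 0, 0, 0, -32], [1, 0, 0, 0, -64], [0, 1, 0, 0, -26], [0, 0, 1, 0, -19], [0, 0, 0, 1, -8]]

The invariant factors of A (the non-unit diagonal entries of the Smith normal form of xI - A over ℚ[x]) are (x + 4)^2(x^3 + 3x + 2), each dividing the next. The characteristic polynomial is their product, (x + 4)^2(x^3 + 3x + 2).

The rational canonical form is the block-diagonal matrix of companion matrices C(f_i):
R = [[0, 0, 0, 0, -32], [1, 0, 0, 0, -64], [0, 1, 0, 0, -26], [0, 0, 1, 0, -19], [0, 0, 0, 1, -8]].

Note the characteristic polynomial does not split into linear factors over ℚ, so A has no Jordan form over ℚ; the rational canonical form exists over any field.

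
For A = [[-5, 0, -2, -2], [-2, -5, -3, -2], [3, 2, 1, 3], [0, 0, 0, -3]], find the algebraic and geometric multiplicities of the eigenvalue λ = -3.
The characteristic polynomial is (x + 3)^4, so the factor x + 3 appears with exponent 4: the algebraic multiplicity is 4.

rank(A + 3I) = 2, so the eigenspace has dimension 4 - 2 = 2: the geometric multiplicity is 2.

Since 2 < 4, A is not diagonalizable.

algebraic multiplicity 4, geometric multiplicity 2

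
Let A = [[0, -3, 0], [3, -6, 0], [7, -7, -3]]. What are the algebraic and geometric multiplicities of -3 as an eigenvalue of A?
algebraic multiplicity 3, geometric multiplicity 2

The characteristic polynomial is (x + 3)^3, so the factor x + 3 appears with exponent 3: the algebraic multiplicity is 3.

rank(A + 3I) = 1, so the eigenspace has dimension 3 - 1 = 2: the geometric multiplicity is 2.

Since 2 < 3, A is not diagonalizable.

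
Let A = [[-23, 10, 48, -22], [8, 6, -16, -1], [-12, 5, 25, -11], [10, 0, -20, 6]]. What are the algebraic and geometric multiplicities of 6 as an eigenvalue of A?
The characteristic polynomial is (x - 6)^2(x - 1)^2, so the factor x - 6 appears with exponent 2: the algebraic multiplicity is 2.

rank(A - 6I) = 3, so the eigenspace has dimension 4 - 3 = 1: the geometric multiplicity is 1.

Since 1 < 2, A is not diagonalizable.

algebraic multiplicity 2, geometric multiplicity 1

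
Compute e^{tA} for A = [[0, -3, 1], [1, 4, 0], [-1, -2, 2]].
A has Jordan form J = [[2, 1, 0], [0, 2, 1], [0, 0, 2]] with A = PJP^{-1}, so e^{tA} = P e^{tJ} P^{-1}.

For a Jordan block J_k(λ), e^{tJ_k(λ)} = e^{λt} · (I + tN + t^2 N^2/2! + ... + t^{k-1} N^{k-1}/(k-1)!) where N is the nilpotent superdiagonal part.

Assembling the blocks and conjugating back gives the entries of e^{tA} as shown above.

e^{tA} = [[(1 - 2*t)*e^{2*t}, t*(-t - 3)*e^{2*t}, t*(1 - t)*e^{2*t}], [t*e^{2*t}, (t^2 + 4*t + 2)*e^{2*t}/2, t^2*e^{2*t}/2], [-t*e^{2*t}, t*(-t - 4)*e^{2*t}/2, (2 - t^2)*e^{2*t}/2]]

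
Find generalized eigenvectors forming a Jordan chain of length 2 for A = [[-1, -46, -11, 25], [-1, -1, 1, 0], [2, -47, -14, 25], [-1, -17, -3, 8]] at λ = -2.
v_1 = [[1, 1, -1, 1]]^T, v_2 = [[-9, -1, -8, -5]]^T

We seek v_1 ∈ ker((A + 2I)^2) \ ker(A + 2I), then set v_{i+1} = (A + 2I) v_i.

One such chain is v_1 = [[1, 1, -1, 1]]^T, v_2 = [[-9, -1, -8, -5]]^T. Check: (A + 2I) v_2 = [[0, 0, 0, 0]]^T = 0.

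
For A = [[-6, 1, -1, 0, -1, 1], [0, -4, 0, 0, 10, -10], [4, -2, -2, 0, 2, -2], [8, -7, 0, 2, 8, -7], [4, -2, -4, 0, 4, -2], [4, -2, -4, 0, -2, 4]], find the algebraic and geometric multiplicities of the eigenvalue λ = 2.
algebraic multiplicity 2, geometric multiplicity 1

The characteristic polynomial is (x - 6)(x - 2)^2(x + 4)^3, so the factor x - 2 appears with exponent 2: the algebraic multiplicity is 2.

rank(A - 2I) = 5, so the eigenspace has dimension 6 - 5 = 1: the geometric multiplicity is 1.

Since 1 < 2, A is not diagonalizable.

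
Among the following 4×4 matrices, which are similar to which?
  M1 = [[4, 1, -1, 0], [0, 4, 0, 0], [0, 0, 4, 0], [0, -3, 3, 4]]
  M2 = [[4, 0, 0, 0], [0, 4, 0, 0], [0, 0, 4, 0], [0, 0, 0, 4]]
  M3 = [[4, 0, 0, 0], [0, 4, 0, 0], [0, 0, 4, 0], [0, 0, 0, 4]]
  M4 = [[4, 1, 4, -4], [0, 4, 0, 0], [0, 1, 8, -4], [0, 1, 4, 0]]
Characteristic polynomials: χ_{M1} = (x - 4)^4, χ_{M2} = (x - 4)^4, χ_{M3} = (x - 4)^4, χ_{M4} = (x - 4)^4.

{M1, M4}: invariant factors x - 4, x - 4, (x - 4)^2.

{M2, M3}: invariant factors x - 4, x - 4, x - 4, x - 4.

Matrices are similar if and only if their invariant-factor lists agree; the partition into similarity classes is {M1, M4}, {M2, M3}.

2 classes: {M1, M4}, {M2, M3}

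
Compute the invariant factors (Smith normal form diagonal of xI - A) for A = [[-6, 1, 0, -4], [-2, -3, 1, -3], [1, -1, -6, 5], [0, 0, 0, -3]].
(x + 3)(x + 5)^3

The Jordan structure of A has elementary divisors (x + 5)^3, (x + 3). Arranging the block sizes at each eigenvalue in decreasing order and taking row products gives the invariant factors.

Invariant factors (smallest first, each dividing the next): (x + 3)(x + 5)^3.

Check: the last factor (x + 3)(x + 5)^3 is the minimal polynomial, and the product (x + 3)(x + 5)^3 is the characteristic polynomial.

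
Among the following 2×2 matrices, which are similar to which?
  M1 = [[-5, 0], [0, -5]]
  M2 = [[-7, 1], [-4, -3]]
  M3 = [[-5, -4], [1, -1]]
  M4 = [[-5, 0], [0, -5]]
3 classes: {M1, M4}, {M2}, {M3}

Characteristic polynomials: χ_{M1} = (x + 5)^2, χ_{M2} = (x + 5)^2, χ_{M3} = (x + 3)^2, χ_{M4} = (x + 5)^2.

{M1, M4}: invariant factors x + 5, x + 5.

{M2}: invariant factors (x + 5)^2.

{M3}: invariant factors (x + 3)^2.

Matrices are similar if and only if their invariant-factor lists agree; the partition into similarity classes is {M1, M4}, {M2}, {M3}.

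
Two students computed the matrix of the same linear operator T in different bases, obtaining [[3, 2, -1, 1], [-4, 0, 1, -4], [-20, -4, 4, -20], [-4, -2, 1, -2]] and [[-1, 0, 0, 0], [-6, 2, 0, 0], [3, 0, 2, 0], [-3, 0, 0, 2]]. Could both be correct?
Both have characteristic polynomial (x - 2)^3(x + 1), but the minimal polynomial of A is (x - 2)^2(x + 1) while the minimal polynomial of B is (x - 2)(x + 1). The minimal polynomial is a similarity invariant, so A and B are not similar.

No.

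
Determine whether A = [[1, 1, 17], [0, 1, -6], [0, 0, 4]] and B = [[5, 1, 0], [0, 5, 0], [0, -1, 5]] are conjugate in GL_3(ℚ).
No.

trace(A) = 6 but trace(B) = 15. The trace is a similarity invariant, so A and B are not similar.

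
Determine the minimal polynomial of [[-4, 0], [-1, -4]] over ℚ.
The characteristic polynomial factors as (x + 4)^2. The minimal polynomial is ∏(x - λ)^{k_λ} where k_λ is the size of the largest Jordan block at λ.

For λ = -4: rank(A + 4I) = 1, and the largest Jordan block has size 2 (the smallest k with rank((A + 4I)^k) = rank((A + 4I)^(k+1))).

So m_A(x) = (x + 4)^2.

m_A(x) = (x + 4)^2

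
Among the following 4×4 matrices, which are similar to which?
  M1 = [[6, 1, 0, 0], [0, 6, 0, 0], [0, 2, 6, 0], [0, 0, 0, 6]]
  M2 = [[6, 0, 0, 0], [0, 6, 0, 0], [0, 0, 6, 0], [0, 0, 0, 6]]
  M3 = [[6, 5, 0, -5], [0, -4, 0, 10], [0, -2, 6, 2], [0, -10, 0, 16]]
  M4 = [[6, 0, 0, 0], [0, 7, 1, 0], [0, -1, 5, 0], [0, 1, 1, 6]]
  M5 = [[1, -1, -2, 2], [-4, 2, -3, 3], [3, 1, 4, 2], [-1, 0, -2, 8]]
3 classes: {M1, M3, M4}, {M2}, {M5}

Characteristic polynomials: χ_{M1} = (x - 6)^4, χ_{M2} = (x - 6)^4, χ_{M3} = (x - 6)^4, χ_{M4} = (x - 6)^4, χ_{M5} = (x - 6)(x - 3)^3.

{M1, M3, M4}: invariant factors x - 6, x - 6, (x - 6)^2.

{M2}: invariant factors x - 6, x - 6, x - 6, x - 6.

{M5}: invariant factors (x - 6)(x - 3)^3.

Matrices are similar if and only if their invariant-factor lists agree; the partition into similarity classes is {M1, M3, M4}, {M2}, {M5}.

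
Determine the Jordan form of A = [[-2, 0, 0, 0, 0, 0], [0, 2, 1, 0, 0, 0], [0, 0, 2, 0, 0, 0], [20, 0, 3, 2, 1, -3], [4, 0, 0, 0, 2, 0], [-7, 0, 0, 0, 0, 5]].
The characteristic polynomial is det(xI - A) = (x - 5)(x - 2)^4(x + 2), so the eigenvalues are -2 (algebraic multiplicity 1), 2 (algebraic multiplicity 4), 5 (algebraic multiplicity 1).

For λ = -2: algebraic multiplicity 1 gives one 1×1 block.

For λ = 2: rank(A - 2I) = 4, rank((A - 2I)^2) = 2. The eigenspace has dimension 6 - 4 = 2, so there are 2 Jordan blocks; the rank sequence gives block sizes [2, 2].

For λ = 5: algebraic multiplicity 1 gives one 1×1 block.

Assembling the blocks gives the Jordan form J above.

J = [[-2, 0, 0, 0, 0, 0], [0, 2, 1, 0, 0, 0], [0, 0, 2, 0, 0, 0], [0, 0, 0, 2, 1, 0], [0, 0, 0, 0, 2, 0], [0, 0, 0, 0, 0, 5]]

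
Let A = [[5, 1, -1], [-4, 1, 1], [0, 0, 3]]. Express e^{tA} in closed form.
e^{tA} = [[(2*t + 1)*e^{3*t}, t*e^{3*t}, t*(-t - 2)*e^{3*t}/2], [-4*t*e^{3*t}, (1 - 2*t)*e^{3*t}, t*(t + 1)*e^{3*t}], [0, 0, e^{3*t}]]

A has Jordan form J = [[3, 1, 0], [0, 3, 1], [0, 0, 3]] with A = PJP^{-1}, so e^{tA} = P e^{tJ} P^{-1}.

For a Jordan block J_k(λ), e^{tJ_k(λ)} = e^{λt} · (I + tN + t^2 N^2/2! + ... + t^{k-1} N^{k-1}/(k-1)!) where N is the nilpotent superdiagonal part.

Assembling the blocks and conjugating back gives the entries of e^{tA} as shown above.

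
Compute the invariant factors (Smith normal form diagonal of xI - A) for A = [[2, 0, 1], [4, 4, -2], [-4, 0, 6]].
x - 4, (x - 4)^2

The Jordan structure of A has elementary divisors (x - 4)^2, (x - 4). Arranging the block sizes at each eigenvalue in decreasing order and taking row products gives the invariant factors.

Invariant factors (smallest first, each dividing the next): x - 4, (x - 4)^2.

Check: the last factor (x - 4)^2 is the minimal polynomial, and the product (x - 4)^3 is the characteristic polynomial.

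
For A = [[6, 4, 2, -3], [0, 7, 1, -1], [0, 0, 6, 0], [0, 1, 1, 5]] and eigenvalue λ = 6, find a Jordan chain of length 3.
We seek v_1 ∈ ker((A - 6I)^3) \ ker((A - 6I)^2), then set v_{i+1} = (A - 6I) v_i.

One such chain is v_1 = [[0, 0, 2, 1]]^T, v_2 = [[1, 1, 0, 1]]^T, v_3 = [[1, 0, 0, 0]]^T. Check: (A - 6I) v_3 = [[0, 0, 0, 0]]^T = 0.

v_1 = [[0, 0, 2, 1]]^T, v_2 = [[1, 1, 0, 1]]^T, v_3 = [[1, 0, 0, 0]]^T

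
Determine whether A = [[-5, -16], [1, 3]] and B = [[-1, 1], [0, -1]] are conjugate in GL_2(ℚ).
Two matrices over a field are similar if and only if they have the same invariant factors.

Both A and B have characteristic polynomial (x + 1)^2 and minimal polynomial (x + 1)^2. Computing further, both have invariant factors (x + 1)^2. Hence A and B are similar.

Yes.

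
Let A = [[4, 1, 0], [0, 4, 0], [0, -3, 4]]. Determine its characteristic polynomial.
χ_A(x) = (x - 4)^3

xI - A = [[x - 4, -1, 0], [0, x - 4, 0], [0, 3, x - 4]].

Expanding det(xI - A) along the first row:
det(xI - A) = + (x - 4)·det([[x - 4, 0], [3, x - 4]]) - (-1)·det([[0, 0], [0, x - 4]]) + (0)·det([[0, x - 4], [0, 3]]).

Evaluating gives χ_A(x) = x^3 - 12x^2 + 48x - 64 = (x - 4)^3.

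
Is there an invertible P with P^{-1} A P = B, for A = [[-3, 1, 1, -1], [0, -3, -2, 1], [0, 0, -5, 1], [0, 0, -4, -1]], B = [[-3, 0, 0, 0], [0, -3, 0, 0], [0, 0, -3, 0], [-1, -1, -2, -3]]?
No.

Both have characteristic polynomial (x + 3)^4 and minimal polynomial (x + 3)^2. But rank(A + 3I) = 2 for A while rank(B + 3I) = 1 for B, so the number of Jordan blocks at λ = -3 differs. A and B are not similar.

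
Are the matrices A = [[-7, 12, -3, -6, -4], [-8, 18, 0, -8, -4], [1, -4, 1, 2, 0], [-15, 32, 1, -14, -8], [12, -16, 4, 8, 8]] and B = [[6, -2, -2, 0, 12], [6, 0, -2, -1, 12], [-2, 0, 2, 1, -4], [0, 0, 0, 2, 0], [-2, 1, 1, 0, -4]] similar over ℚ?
No.

Both have characteristic polynomial x^2(x - 2)^3, but the minimal polynomial of A is x(x - 2)^2 while the minimal polynomial of B is x^2(x - 2)^2. The minimal polynomial is a similarity invariant, so A and B are not similar.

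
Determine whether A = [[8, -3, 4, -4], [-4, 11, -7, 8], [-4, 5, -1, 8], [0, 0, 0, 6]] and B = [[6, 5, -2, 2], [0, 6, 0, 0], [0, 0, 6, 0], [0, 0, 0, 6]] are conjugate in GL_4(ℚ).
Both have characteristic polynomial (x - 6)^4, but the minimal polynomial of A is (x - 6)^3 while the minimal polynomial of B is (x - 6)^2. The minimal polynomial is a similarity invariant, so A and B are not similar.

No.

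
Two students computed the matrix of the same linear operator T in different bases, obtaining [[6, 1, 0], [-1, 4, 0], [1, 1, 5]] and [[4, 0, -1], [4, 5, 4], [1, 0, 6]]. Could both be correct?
Yes.

Two matrices over a field are similar if and only if they have the same invariant factors.

Both A and B have characteristic polynomial (x - 5)^3 and minimal polynomial (x - 5)^2. Computing further, both have invariant factors x - 5, (x - 5)^2. Hence A and B are similar.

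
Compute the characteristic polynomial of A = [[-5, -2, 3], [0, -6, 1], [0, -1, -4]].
xI - A = [[x + 5, 2, -3], [0, x + 6, -1], [0, 1, x + 4]].

Expanding det(xI - A) along the first row:
det(xI - A) = + (x + 5)·det([[x + 6, -1], [1, x + 4]]) - (2)·det([[0, -1], [0, x + 4]]) + (-3)·det([[0, x + 6], [0, 1]]).

Evaluating gives χ_A(x) = x^3 + 15x^2 + 75x + 125 = (x + 5)^3.

χ_A(x) = (x + 5)^3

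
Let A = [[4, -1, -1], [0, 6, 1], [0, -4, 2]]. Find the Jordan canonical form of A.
The characteristic polynomial is det(xI - A) = (x - 4)^3, so the eigenvalues are 4 (algebraic multiplicity 3).

For λ = 4: rank(A - 4I) = 2, rank((A - 4I)^2) = 1, rank((A - 4I)^3) = 0. The eigenspace has dimension 3 - 2 = 1, so there is 1 Jordan block; the rank sequence gives block sizes [3].

Assembling the blocks gives the Jordan form J above.

J = [[4, 1, 0], [0, 4, 1], [0, 0, 4]]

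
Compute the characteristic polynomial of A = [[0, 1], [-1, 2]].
xI - A = [[x, -1], [1, x - 2]].

Expanding det(xI - A) along the first row:
det(xI - A) = + (x)·det([[x - 2]]) - (-1)·det([[1]]).

Evaluating gives χ_A(x) = x^2 - 2x + 1 = (x - 1)^2.

χ_A(x) = (x - 1)^2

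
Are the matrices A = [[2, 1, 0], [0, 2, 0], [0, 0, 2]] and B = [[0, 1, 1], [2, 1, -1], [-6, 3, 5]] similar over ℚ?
Two matrices over a field are similar if and only if they have the same invariant factors.

Both A and B have characteristic polynomial (x - 2)^3 and minimal polynomial (x - 2)^2. Computing further, both have invariant factors x - 2, (x - 2)^2. Hence A and B are similar.

Yes.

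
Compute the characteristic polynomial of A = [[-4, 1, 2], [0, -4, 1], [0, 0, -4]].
χ_A(x) = (x + 4)^3

xI - A = [[x + 4, -1, -2], [0, x + 4, -1], [0, 0, x + 4]].

Expanding det(xI - A) along the first row:
det(xI - A) = + (x + 4)·det([[x + 4, -1], [0, x + 4]]) - (-1)·det([[0, -1], [0, x + 4]]) + (-2)·det([[0, x + 4], [0, 0]]).

Evaluating gives χ_A(x) = x^3 + 12x^2 + 48x + 64 = (x + 4)^3.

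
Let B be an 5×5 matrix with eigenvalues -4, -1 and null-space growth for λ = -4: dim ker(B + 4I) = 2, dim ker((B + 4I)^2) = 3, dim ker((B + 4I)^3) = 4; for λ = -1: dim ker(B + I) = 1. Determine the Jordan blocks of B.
Jordan blocks: (-4, 3), (-4, 1), (-1, 1)

λ = -4: successive nullity increments [2, 1, 1] count blocks of size ≥ k; block sizes are [3, 1].
λ = -1: successive nullity increments [1] count blocks of size ≥ k; block sizes are [1].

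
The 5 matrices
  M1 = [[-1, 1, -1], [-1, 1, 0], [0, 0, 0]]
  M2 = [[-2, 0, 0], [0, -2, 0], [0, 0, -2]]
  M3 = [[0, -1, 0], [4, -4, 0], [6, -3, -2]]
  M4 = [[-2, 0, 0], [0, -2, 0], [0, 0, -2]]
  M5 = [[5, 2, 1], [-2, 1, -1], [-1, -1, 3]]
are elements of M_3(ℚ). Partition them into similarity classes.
4 classes: {M1}, {M2, M4}, {M3}, {M5}

Characteristic polynomials: χ_{M1} = x^3, χ_{M2} = (x + 2)^3, χ_{M3} = (x + 2)^3, χ_{M4} = (x + 2)^3, χ_{M5} = (x - 3)^3.

{M1}: invariant factors x^3.

{M2, M4}: invariant factors x + 2, x + 2, x + 2.

{M3}: invariant factors x + 2, (x + 2)^2.

{M5}: invariant factors (x - 3)^3.

Matrices are similar if and only if their invariant-factor lists agree; the partition into similarity classes is {M1}, {M2, M4}, {M3}, {M5}.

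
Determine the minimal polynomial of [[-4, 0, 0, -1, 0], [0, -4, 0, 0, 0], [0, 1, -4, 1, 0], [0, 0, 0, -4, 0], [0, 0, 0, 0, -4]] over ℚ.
m_A(x) = (x + 4)^2

The characteristic polynomial factors as (x + 4)^5. The minimal polynomial is ∏(x - λ)^{k_λ} where k_λ is the size of the largest Jordan block at λ.

For λ = -4: rank(A + 4I) = 2, and the largest Jordan block has size 2 (the smallest k with rank((A + 4I)^k) = rank((A + 4I)^(k+1))).

So m_A(x) = (x + 4)^2.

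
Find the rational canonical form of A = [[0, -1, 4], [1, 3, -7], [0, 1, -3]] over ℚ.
The invariant factors of A (the non-unit diagonal entries of the Smith normal form of xI - A over ℚ[x]) are x^3 - x - 1, each dividing the next. The characteristic polynomial is their product, x^3 - x - 1.

The rational canonical form is the block-diagonal matrix of companion matrices C(f_i):
R = [[0, 0, 1], [1, 0, 1], [0, 1, 0]].

Note the characteristic polynomial does not split into linear factors over ℚ, so A has no Jordan form over ℚ; the rational canonical form exists over any field.

R = [[0, 0, 1], [1, 0, 1], [0, 1, 0]]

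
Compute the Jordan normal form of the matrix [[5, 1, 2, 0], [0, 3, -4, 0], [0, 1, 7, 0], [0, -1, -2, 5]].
The characteristic polynomial is det(xI - A) = (x - 5)^4, so the eigenvalues are 5 (algebraic multiplicity 4).

For λ = 5: rank(A - 5I) = 1, rank((A - 5I)^2) = 0. The eigenspace has dimension 4 - 1 = 3, so there are 3 Jordan blocks; the rank sequence gives block sizes [2, 1, 1].

Assembling the blocks gives the Jordan form J above.

J = [[5, 1, 0, 0], [0, 5, 0, 0], [0, 0, 5, 0], [0, 0, 0, 5]]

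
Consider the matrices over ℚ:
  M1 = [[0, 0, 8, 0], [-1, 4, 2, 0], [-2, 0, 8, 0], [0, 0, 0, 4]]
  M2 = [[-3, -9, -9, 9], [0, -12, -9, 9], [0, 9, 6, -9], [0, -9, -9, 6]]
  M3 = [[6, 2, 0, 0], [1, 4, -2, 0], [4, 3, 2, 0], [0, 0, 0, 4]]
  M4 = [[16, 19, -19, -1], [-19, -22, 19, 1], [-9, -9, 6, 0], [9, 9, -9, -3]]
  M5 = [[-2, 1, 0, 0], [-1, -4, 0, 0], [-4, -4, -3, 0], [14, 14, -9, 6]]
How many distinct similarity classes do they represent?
4 classes: {M1}, {M2}, {M3}, {M4, M5}

Characteristic polynomials: χ_{M1} = (x - 4)^4, χ_{M2} = (x - 6)(x + 3)^3, χ_{M3} = (x - 4)^4, χ_{M4} = (x - 6)(x + 3)^3, χ_{M5} = (x - 6)(x + 3)^3.

{M1}: invariant factors x - 4, x - 4, (x - 4)^2.

{M2}: invariant factors x + 3, x + 3, (x - 6)(x + 3).

{M3}: invariant factors x - 4, (x - 4)^3.

{M4, M5}: invariant factors x + 3, (x - 6)(x + 3)^2.

Matrices are similar if and only if their invariant-factor lists agree; the partition into similarity classes is {M1}, {M2}, {M3}, {M4, M5}.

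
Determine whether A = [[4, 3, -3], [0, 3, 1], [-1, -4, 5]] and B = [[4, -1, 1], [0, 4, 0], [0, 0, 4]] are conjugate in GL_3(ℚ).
No.

Both have characteristic polynomial (x - 4)^3, but the minimal polynomial of A is (x - 4)^3 while the minimal polynomial of B is (x - 4)^2. The minimal polynomial is a similarity invariant, so A and B are not similar.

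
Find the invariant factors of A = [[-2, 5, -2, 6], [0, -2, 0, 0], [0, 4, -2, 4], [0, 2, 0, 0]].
x + 2, x(x + 2)^2

The Jordan structure of A has elementary divisors (x + 2)^2, (x + 2), x. Arranging the block sizes at each eigenvalue in decreasing order and taking row products gives the invariant factors.

Invariant factors (smallest first, each dividing the next): x + 2, x(x + 2)^2.

Check: the last factor x(x + 2)^2 is the minimal polynomial, and the product x(x + 2)^3 is the characteristic polynomial.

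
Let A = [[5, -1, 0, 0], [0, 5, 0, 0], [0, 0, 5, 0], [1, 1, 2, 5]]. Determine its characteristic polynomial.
xI - A = [[x - 5, 1, 0, 0], [0, x - 5, 0, 0], [0, 0, x - 5, 0], [-1, -1, -2, x - 5]].

Expanding det(xI - A) along the first row:
det(xI - A) = + (x - 5)·det([[x - 5, 0, 0], [0, x - 5, 0], [-1, -2, x - 5]]) - (1)·det([[0, 0, 0], [0, x - 5, 0], [-1, -2, x - 5]]) + (0)·det([[0, x - 5, 0], [0, 0, 0], [-1, -1, x - 5]]) - (0)·det([[0, x - 5, 0], [0, 0, x - 5], [-1, -1, -2]]).

Evaluating gives χ_A(x) = x^4 - 20x^3 + 150x^2 - 500x + 625 = (x - 5)^4.

χ_A(x) = (x - 5)^4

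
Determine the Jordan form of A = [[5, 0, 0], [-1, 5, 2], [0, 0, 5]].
J = [[5, 1, 0], [0, 5, 0], [0, 0, 5]]

The characteristic polynomial is det(xI - A) = (x - 5)^3, so the eigenvalues are 5 (algebraic multiplicity 3).

For λ = 5: rank(A - 5I) = 1, rank((A - 5I)^2) = 0. The eigenspace has dimension 3 - 1 = 2, so there are 2 Jordan blocks; the rank sequence gives block sizes [2, 1].

Assembling the blocks gives the Jordan form J above.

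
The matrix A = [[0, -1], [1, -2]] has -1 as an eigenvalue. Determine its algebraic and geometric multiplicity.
algebraic multiplicity 2, geometric multiplicity 1

The characteristic polynomial is (x + 1)^2, so the factor x + 1 appears with exponent 2: the algebraic multiplicity is 2.

rank(A + I) = 1, so the eigenspace has dimension 2 - 1 = 1: the geometric multiplicity is 1.

Since 1 < 2, A is not diagonalizable.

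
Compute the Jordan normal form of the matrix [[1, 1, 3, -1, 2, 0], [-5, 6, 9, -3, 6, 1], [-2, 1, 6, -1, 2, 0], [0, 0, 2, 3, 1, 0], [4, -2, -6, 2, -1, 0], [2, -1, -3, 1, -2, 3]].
The characteristic polynomial is det(xI - A) = (x - 3)^6, so the eigenvalues are 3 (algebraic multiplicity 6).

For λ = 3: rank(A - 3I) = 3, rank((A - 3I)^2) = 1, rank((A - 3I)^3) = 0. The eigenspace has dimension 6 - 3 = 3, so there are 3 Jordan blocks; the rank sequence gives block sizes [3, 2, 1].

Assembling the blocks gives the Jordan form J above.

J = [[3, 1, 0, 0, 0, 0], [0, 3, 1, 0, 0, 0], [0, 0, 3, 0, 0, 0], [0, 0, 0, 3, 1, 0], [0, 0, 0, 0, 3, 0], [0, 0, 0, 0, 0, 3]]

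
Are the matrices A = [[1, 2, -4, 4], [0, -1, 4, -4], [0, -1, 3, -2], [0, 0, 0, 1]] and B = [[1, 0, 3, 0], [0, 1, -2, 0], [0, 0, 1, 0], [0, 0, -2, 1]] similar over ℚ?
Two matrices over a field are similar if and only if they have the same invariant factors.

Both A and B have characteristic polynomial (x - 1)^4 and minimal polynomial (x - 1)^2. Computing further, both have invariant factors x - 1, x - 1, (x - 1)^2. Hence A and B are similar.

Yes.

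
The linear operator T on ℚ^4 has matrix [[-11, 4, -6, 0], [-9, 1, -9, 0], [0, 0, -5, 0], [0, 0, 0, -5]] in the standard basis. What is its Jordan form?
J = [[-5, 1, 0, 0], [0, -5, 0, 0], [0, 0, -5, 0], [0, 0, 0, -5]]

The characteristic polynomial is det(xI - A) = (x + 5)^4, so the eigenvalues are -5 (algebraic multiplicity 4).

For λ = -5: rank(A + 5I) = 1, rank((A + 5I)^2) = 0. The eigenspace has dimension 4 - 1 = 3, so there are 3 Jordan blocks; the rank sequence gives block sizes [2, 1, 1].

Assembling the blocks gives the Jordan form J above.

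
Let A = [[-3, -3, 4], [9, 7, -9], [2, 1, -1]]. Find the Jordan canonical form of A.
J = [[1, 1, 0], [0, 1, 1], [0, 0, 1]]

The characteristic polynomial is det(xI - A) = (x - 1)^3, so the eigenvalues are 1 (algebraic multiplicity 3).

For λ = 1: rank(A - I) = 2, rank((A - I)^2) = 1, rank((A - I)^3) = 0. The eigenspace has dimension 3 - 2 = 1, so there is 1 Jordan block; the rank sequence gives block sizes [3].

Assembling the blocks gives the Jordan form J above.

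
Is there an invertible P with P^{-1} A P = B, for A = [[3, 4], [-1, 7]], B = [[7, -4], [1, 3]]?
Yes.

Two matrices over a field are similar if and only if they have the same invariant factors.

Both A and B have characteristic polynomial (x - 5)^2 and minimal polynomial (x - 5)^2. Computing further, both have invariant factors (x - 5)^2. Hence A and B are similar.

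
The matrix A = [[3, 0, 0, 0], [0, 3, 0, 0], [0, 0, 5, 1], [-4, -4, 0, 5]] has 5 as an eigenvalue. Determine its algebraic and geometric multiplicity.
The characteristic polynomial is (x - 5)^2(x - 3)^2, so the factor x - 5 appears with exponent 2: the algebraic multiplicity is 2.

rank(A - 5I) = 3, so the eigenspace has dimension 4 - 3 = 1: the geometric multiplicity is 1.

Since 1 < 2, A is not diagonalizable.

algebraic multiplicity 2, geometric multiplicity 1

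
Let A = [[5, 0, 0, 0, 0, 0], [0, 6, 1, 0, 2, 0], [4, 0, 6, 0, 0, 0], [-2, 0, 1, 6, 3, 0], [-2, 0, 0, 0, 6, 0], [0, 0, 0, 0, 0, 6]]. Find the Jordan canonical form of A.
J = [[5, 0, 0, 0, 0, 0], [0, 6, 1, 0, 0, 0], [0, 0, 6, 0, 0, 0], [0, 0, 0, 6, 1, 0], [0, 0, 0, 0, 6, 0], [0, 0, 0, 0, 0, 6]]

The characteristic polynomial is det(xI - A) = (x - 6)^5(x - 5), so the eigenvalues are 5 (algebraic multiplicity 1), 6 (algebraic multiplicity 5).

For λ = 5: algebraic multiplicity 1 gives one 1×1 block.

For λ = 6: rank(A - 6I) = 3, rank((A - 6I)^2) = 1. The eigenspace has dimension 6 - 3 = 3, so there are 3 Jordan blocks; the rank sequence gives block sizes [2, 2, 1].

Assembling the blocks gives the Jordan form J above.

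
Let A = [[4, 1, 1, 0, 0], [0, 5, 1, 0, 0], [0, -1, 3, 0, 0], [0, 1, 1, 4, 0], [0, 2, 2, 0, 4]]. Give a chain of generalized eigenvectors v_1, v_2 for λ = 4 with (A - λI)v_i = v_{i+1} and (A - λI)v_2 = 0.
v_1 = [[0, 1, 0, 1, 0]]^T, v_2 = [[1, 1, -1, 1, 2]]^T

We seek v_1 ∈ ker((A - 4I)^2) \ ker(A - 4I), then set v_{i+1} = (A - 4I) v_i.

One such chain is v_1 = [[0, 1, 0, 1, 0]]^T, v_2 = [[1, 1, -1, 1, 2]]^T. Check: (A - 4I) v_2 = [[0, 0, 0, 0, 0]]^T = 0.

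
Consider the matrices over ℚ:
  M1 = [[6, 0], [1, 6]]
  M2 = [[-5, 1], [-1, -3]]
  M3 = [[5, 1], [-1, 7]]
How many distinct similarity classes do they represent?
Characteristic polynomials: χ_{M1} = (x - 6)^2, χ_{M2} = (x + 4)^2, χ_{M3} = (x - 6)^2.

{M1, M3}: invariant factors (x - 6)^2.

{M2}: invariant factors (x + 4)^2.

Matrices are similar if and only if their invariant-factor lists agree; the partition into similarity classes is {M1, M3}, {M2}.

2 classes: {M1, M3}, {M2}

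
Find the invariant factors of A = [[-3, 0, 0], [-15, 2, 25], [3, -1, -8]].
The Jordan structure of A has elementary divisors (x + 3)^2, (x + 3). Arranging the block sizes at each eigenvalue in decreasing order and taking row products gives the invariant factors.

Invariant factors (smallest first, each dividing the next): x + 3, (x + 3)^2.

Check: the last factor (x + 3)^2 is the minimal polynomial, and the product (x + 3)^3 is the characteristic polynomial.

x + 3, (x + 3)^2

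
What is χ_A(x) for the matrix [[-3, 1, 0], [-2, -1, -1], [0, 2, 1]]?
χ_A(x) = (x + 1)^3

xI - A = [[x + 3, -1, 0], [2, x + 1, 1], [0, -2, x - 1]].

Expanding det(xI - A) along the first row:
det(xI - A) = + (x + 3)·det([[x + 1, 1], [-2, x - 1]]) - (-1)·det([[2, 1], [0, x - 1]]) + (0)·det([[2, x + 1], [0, -2]]).

Evaluating gives χ_A(x) = x^3 + 3x^2 + 3x + 1 = (x + 1)^3.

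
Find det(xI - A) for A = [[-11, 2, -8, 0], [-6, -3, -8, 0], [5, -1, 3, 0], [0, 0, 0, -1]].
χ_A(x) = (x + 1)^2(x + 5)^2

xI - A = [[x + 11, -2, 8, 0], [6, x + 3, 8, 0], [-5, 1, x - 3, 0], [0, 0, 0, x + 1]].

Expanding det(xI - A) along the first row:
det(xI - A) = + (x + 11)·det([[x + 3, 8, 0], [1, x - 3, 0], [0, 0, x + 1]]) - (-2)·det([[6, 8, 0], [-5, x - 3, 0], [0, 0, x + 1]]) + (8)·det([[6, x + 3, 0], [-5, 1, 0], [0, 0, x + 1]]) - (0)·det([[6, x + 3, 8], [-5, 1, x - 3], [0, 0, 0]]).

Evaluating gives χ_A(x) = x^4 + 12x^3 + 46x^2 + 60x + 25 = (x + 1)^2(x + 5)^2.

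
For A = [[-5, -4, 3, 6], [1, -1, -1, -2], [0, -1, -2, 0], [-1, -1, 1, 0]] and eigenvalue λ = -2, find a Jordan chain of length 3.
v_1 = [[-1, 1, 1, -1]]^T, v_2 = [[-4, 1, -1, -1]]^T, v_3 = [[-1, 0, -1, 0]]^T

We seek v_1 ∈ ker((A + 2I)^3) \ ker((A + 2I)^2), then set v_{i+1} = (A + 2I) v_i.

One such chain is v_1 = [[-1, 1, 1, -1]]^T, v_2 = [[-4, 1, -1, -1]]^T, v_3 = [[-1, 0, -1, 0]]^T. Check: (A + 2I) v_3 = [[0, 0, 0, 0]]^T = 0.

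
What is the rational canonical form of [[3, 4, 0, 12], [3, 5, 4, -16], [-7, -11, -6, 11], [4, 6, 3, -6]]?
R = [[0, 0, 0, -1], [1, 0, 0, 4], [0, 1, 0, -2], [0, 0, 1, -4]]

The invariant factors of A (the non-unit diagonal entries of the Smith normal form of xI - A over ℚ[x]) are (x^2 + 2x - 1)^2, each dividing the next. The characteristic polynomial is their product, (x^2 + 2x - 1)^2.

The rational canonical form is the block-diagonal matrix of companion matrices C(f_i):
R = [[0, 0, 0, -1], [1, 0, 0, 4], [0, 1, 0, -2], [0, 0, 1, -4]].

Note the characteristic polynomial does not split into linear factors over ℚ, so A has no Jordan form over ℚ; the rational canonical form exists over any field.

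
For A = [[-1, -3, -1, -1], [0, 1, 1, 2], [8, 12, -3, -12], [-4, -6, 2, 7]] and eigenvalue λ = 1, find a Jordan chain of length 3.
We seek v_1 ∈ ker((A - I)^3) \ ker((A - I)^2), then set v_{i+1} = (A - I) v_i.

One such chain is v_1 = [[0, 0, 1, 0]]^T, v_2 = [[-1, 1, -4, 2]]^T, v_3 = [[1, 0, -4, 2]]^T. Check: (A - I) v_3 = [[0, 0, 0, 0]]^T = 0.

v_1 = [[0, 0, 1, 0]]^T, v_2 = [[-1, 1, -4, 2]]^T, v_3 = [[1, 0, -4, 2]]^T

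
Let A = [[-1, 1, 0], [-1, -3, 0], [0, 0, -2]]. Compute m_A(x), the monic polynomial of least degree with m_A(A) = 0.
The characteristic polynomial factors as (x + 2)^3. The minimal polynomial is ∏(x - λ)^{k_λ} where k_λ is the size of the largest Jordan block at λ.

For λ = -2: rank(A + 2I) = 1, and the largest Jordan block has size 2 (the smallest k with rank((A + 2I)^k) = rank((A + 2I)^(k+1))).

So m_A(x) = (x + 2)^2.

m_A(x) = (x + 2)^2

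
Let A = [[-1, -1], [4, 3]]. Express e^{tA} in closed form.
e^{tA} = [[(1 - 2*t)*e^{t}, -t*e^{t}], [4*t*e^{t}, (2*t + 1)*e^{t}]]

A has Jordan form J = [[1, 1], [0, 1]] with A = PJP^{-1}, so e^{tA} = P e^{tJ} P^{-1}.

For a Jordan block J_k(λ), e^{tJ_k(λ)} = e^{λt} · (I + tN + t^2 N^2/2! + ... + t^{k-1} N^{k-1}/(k-1)!) where N is the nilpotent superdiagonal part.

Assembling the blocks and conjugating back gives the entries of e^{tA} as shown above.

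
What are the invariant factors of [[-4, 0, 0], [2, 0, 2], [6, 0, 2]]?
x(x - 2)(x + 4)

The Jordan structure of A has elementary divisors (x + 4), x, (x - 2). Arranging the block sizes at each eigenvalue in decreasing order and taking row products gives the invariant factors.

Invariant factors (smallest first, each dividing the next): x(x - 2)(x + 4).

Check: the last factor x(x - 2)(x + 4) is the minimal polynomial, and the product x(x - 2)(x + 4) is the characteristic polynomial.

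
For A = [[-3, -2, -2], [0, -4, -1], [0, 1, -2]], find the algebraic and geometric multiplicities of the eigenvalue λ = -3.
algebraic multiplicity 3, geometric multiplicity 2

The characteristic polynomial is (x + 3)^3, so the factor x + 3 appears with exponent 3: the algebraic multiplicity is 3.

rank(A + 3I) = 1, so the eigenspace has dimension 3 - 1 = 2: the geometric multiplicity is 2.

Since 2 < 3, A is not diagonalizable.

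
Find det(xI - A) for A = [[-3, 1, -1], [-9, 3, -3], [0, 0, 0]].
χ_A(x) = x^3

xI - A = [[x + 3, -1, 1], [9, x - 3, 3], [0, 0, x]].

Expanding det(xI - A) along the first row:
det(xI - A) = + (x + 3)·det([[x - 3, 3], [0, x]]) - (-1)·det([[9, 3], [0, x]]) + (1)·det([[9, x - 3], [0, 0]]).

Evaluating gives χ_A(x) = x^3.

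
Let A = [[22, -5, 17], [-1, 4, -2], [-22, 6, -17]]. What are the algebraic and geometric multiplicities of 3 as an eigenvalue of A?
The characteristic polynomial is (x - 3)^3, so the factor x - 3 appears with exponent 3: the algebraic multiplicity is 3.

rank(A - 3I) = 2, so the eigenspace has dimension 3 - 2 = 1: the geometric multiplicity is 1.

Since 1 < 3, A is not diagonalizable.

algebraic multiplicity 3, geometric multiplicity 1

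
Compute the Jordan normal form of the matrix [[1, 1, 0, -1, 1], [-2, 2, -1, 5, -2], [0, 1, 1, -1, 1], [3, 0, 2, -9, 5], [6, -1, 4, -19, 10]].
The characteristic polynomial is det(xI - A) = (x - 1)^5, so the eigenvalues are 1 (algebraic multiplicity 5).

For λ = 1: rank(A - I) = 3, rank((A - I)^2) = 1, rank((A - I)^3) = 0. The eigenspace has dimension 5 - 3 = 2, so there are 2 Jordan blocks; the rank sequence gives block sizes [3, 2].

Assembling the blocks gives the Jordan form J above.

J = [[1, 1, 0, 0, 0], [0, 1, 1, 0, 0], [0, 0, 1, 0, 0], [0, 0, 0, 1, 1], [0, 0, 0, 0, 1]]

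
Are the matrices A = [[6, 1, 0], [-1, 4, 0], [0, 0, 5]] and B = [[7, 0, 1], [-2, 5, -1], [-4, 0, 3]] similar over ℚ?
Yes.

Two matrices over a field are similar if and only if they have the same invariant factors.

Both A and B have characteristic polynomial (x - 5)^3 and minimal polynomial (x - 5)^2. Computing further, both have invariant factors x - 5, (x - 5)^2. Hence A and B are similar.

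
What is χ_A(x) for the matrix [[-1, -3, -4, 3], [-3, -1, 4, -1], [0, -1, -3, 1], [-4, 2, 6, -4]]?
χ_A(x) = (x + 2)^3(x + 3)

xI - A = [[x + 1, 3, 4, -3], [3, x + 1, -4, 1], [0, 1, x + 3, -1], [4, -2, -6, x + 4]].

Expanding det(xI - A) along the first row:
det(xI - A) = + (x + 1)·det([[x + 1, -4, 1], [1, x + 3, -1], [-2, -6, x + 4]]) - (3)·det([[3, -4, 1], [0, x + 3, -1], [4, -6, x + 4]]) + (4)·det([[3, x + 1, 1], [0, 1, -1], [4, -2, x + 4]]) - (-3)·det([[3, x + 1, -4], [0, 1, x + 3], [4, -2, -6]]).

Evaluating gives χ_A(x) = x^4 + 9x^3 + 30x^2 + 44x + 24 = (x + 2)^3(x + 3).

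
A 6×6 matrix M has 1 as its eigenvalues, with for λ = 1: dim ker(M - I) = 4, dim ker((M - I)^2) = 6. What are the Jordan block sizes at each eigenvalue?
λ = 1: successive nullity increments [4, 2] count blocks of size ≥ k; block sizes are [2, 2, 1, 1].

Jordan blocks: (1, 2), (1, 2), (1, 1), (1, 1)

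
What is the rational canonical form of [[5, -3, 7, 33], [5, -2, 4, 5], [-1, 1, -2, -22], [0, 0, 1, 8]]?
The invariant factors of A (the non-unit diagonal entries of the Smith normal form of xI - A over ℚ[x]) are (x - 3)^2(x^2 - 3x + 5), each dividing the next. The characteristic polynomial is their product, (x - 3)^2(x^2 - 3x + 5).

The rational canonical form is the block-diagonal matrix of companion matrices C(f_i):
R = [[0, 0, 0, -45], [1, 0, 0, 57], [0, 1, 0, -32], [0, 0, 1, 9]].

Note the characteristic polynomial does not split into linear factors over ℚ, so A has no Jordan form over ℚ; the rational canonical form exists over any field.

R = [[0, 0, 0, -45], [1, 0, 0, 57], [0, 1, 0, -32], [0, 0, 1, 9]]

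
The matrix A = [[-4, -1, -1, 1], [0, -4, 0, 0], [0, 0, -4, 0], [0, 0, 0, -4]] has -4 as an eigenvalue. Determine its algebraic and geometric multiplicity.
The characteristic polynomial is (x + 4)^4, so the factor x + 4 appears with exponent 4: the algebraic multiplicity is 4.

rank(A + 4I) = 1, so the eigenspace has dimension 4 - 1 = 3: the geometric multiplicity is 3.

Since 3 < 4, A is not diagonalizable.

algebraic multiplicity 4, geometric multiplicity 3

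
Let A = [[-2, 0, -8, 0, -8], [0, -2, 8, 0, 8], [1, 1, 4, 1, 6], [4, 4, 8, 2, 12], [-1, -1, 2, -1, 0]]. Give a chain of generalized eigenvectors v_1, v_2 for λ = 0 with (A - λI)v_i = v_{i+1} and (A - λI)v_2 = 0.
v_1 = [[0, 0, 0, 1, 0]]^T, v_2 = [[0, 0, 1, 2, -1]]^T

We seek v_1 ∈ ker(A^2) \ ker(A), then set v_{i+1} = A v_i.

One such chain is v_1 = [[0, 0, 0, 1, 0]]^T, v_2 = [[0, 0, 1, 2, -1]]^T. Check: A v_2 = [[0, 0, 0, 0, 0]]^T = 0.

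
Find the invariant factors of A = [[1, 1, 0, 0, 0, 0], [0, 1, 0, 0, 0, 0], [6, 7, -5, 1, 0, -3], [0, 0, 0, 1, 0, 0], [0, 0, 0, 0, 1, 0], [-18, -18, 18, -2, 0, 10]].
The Jordan structure of A has elementary divisors (x - 1)^2, (x - 1)^2, (x - 1), (x - 4). Arranging the block sizes at each eigenvalue in decreasing order and taking row products gives the invariant factors.

Invariant factors (smallest first, each dividing the next): x - 1, (x - 1)^2, (x - 4)(x - 1)^2.

Check: the last factor (x - 4)(x - 1)^2 is the minimal polynomial, and the product (x - 4)(x - 1)^5 is the characteristic polynomial.

x - 1, (x - 1)^2, (x - 4)(x - 1)^2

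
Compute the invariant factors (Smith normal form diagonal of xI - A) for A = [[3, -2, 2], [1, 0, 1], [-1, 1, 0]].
The Jordan structure of A has elementary divisors (x - 1)^2, (x - 1). Arranging the block sizes at each eigenvalue in decreasing order and taking row products gives the invariant factors.

Invariant factors (smallest first, each dividing the next): x - 1, (x - 1)^2.

Check: the last factor (x - 1)^2 is the minimal polynomial, and the product (x - 1)^3 is the characteristic polynomial.

x - 1, (x - 1)^2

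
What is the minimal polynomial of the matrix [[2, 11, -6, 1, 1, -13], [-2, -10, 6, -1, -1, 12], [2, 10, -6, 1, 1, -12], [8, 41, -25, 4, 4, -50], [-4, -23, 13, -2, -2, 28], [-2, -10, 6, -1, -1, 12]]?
The characteristic polynomial factors as x^6. The minimal polynomial is ∏(x - λ)^{k_λ} where k_λ is the size of the largest Jordan block at λ.

For λ = 0: rank(A) = 3, and the largest Jordan block has size 2 (the smallest k with rank(A^k) = rank(A^(k+1))).

So m_A(x) = x^2.

m_A(x) = x^2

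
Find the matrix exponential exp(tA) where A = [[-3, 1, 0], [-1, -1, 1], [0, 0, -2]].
e^{tA} = [[(1 - t)*e^{-2*t}, t*e^{-2*t}, t^2*e^{-2*t}/2], [-t*e^{-2*t}, (t + 1)*e^{-2*t}, t*(t + 2)*e^{-2*t}/2], [0, 0, e^{-2*t}]]

A has Jordan form J = [[-2, 1, 0], [0, -2, 1], [0, 0, -2]] with A = PJP^{-1}, so e^{tA} = P e^{tJ} P^{-1}.

For a Jordan block J_k(λ), e^{tJ_k(λ)} = e^{λt} · (I + tN + t^2 N^2/2! + ... + t^{k-1} N^{k-1}/(k-1)!) where N is the nilpotent superdiagonal part.

Assembling the blocks and conjugating back gives the entries of e^{tA} as shown above.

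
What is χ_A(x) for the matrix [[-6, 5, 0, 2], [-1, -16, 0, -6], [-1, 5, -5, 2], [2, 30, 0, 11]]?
χ_A(x) = (x + 1)(x + 5)^3

xI - A = [[x + 6, -5, 0, -2], [1, x + 16, 0, 6], [1, -5, x + 5, -2], [-2, -30, 0, x - 11]].

Expanding det(xI - A) along the first row:
det(xI - A) = + (x + 6)·det([[x + 16, 0, 6], [-5, x + 5, -2], [-30, 0, x - 11]]) - (-5)·det([[1, 0, 6], [1, x + 5, -2], [-2, 0, x - 11]]) + (0)·det([[1, x + 16, 6], [1, -5, -2], [-2, -30, x - 11]]) - (-2)·det([[1, x + 16, 0], [1, -5, x + 5], [-2, -30, 0]]).

Evaluating gives χ_A(x) = x^4 + 16x^3 + 90x^2 + 200x + 125 = (x + 1)(x + 5)^3.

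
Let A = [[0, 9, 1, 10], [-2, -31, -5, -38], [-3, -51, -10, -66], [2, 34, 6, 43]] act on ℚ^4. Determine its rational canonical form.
R = [[-1, 0, 0, 0], [0, 0, 0, 12], [0, 1, 0, 16], [0, 0, 1, 3]]

The invariant factors of A (the non-unit diagonal entries of the Smith normal form of xI - A over ℚ[x]) are x + 1, (x - 6)(x + 1)(x + 2), each dividing the next. The characteristic polynomial is their product, (x - 6)(x + 1)^2(x + 2).

The rational canonical form is the block-diagonal matrix of companion matrices C(f_i):
R = [[-1, 0, 0, 0], [0, 0, 0, 12], [0, 1, 0, 16], [0, 0, 1, 3]].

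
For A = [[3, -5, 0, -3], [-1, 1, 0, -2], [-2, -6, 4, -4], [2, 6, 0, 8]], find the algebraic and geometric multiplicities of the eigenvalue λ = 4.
The characteristic polynomial is (x - 4)^4, so the factor x - 4 appears with exponent 4: the algebraic multiplicity is 4.

rank(A - 4I) = 2, so the eigenspace has dimension 4 - 2 = 2: the geometric multiplicity is 2.

Since 2 < 4, A is not diagonalizable.

algebraic multiplicity 4, geometric multiplicity 2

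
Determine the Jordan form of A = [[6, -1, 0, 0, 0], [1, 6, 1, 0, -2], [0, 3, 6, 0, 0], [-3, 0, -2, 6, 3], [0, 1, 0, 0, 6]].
J = [[6, 1, 0, 0, 0], [0, 6, 1, 0, 0], [0, 0, 6, 0, 0], [0, 0, 0, 6, 1], [0, 0, 0, 0, 6]]

The characteristic polynomial is det(xI - A) = (x - 6)^5, so the eigenvalues are 6 (algebraic multiplicity 5).

For λ = 6: rank(A - 6I) = 3, rank((A - 6I)^2) = 1, rank((A - 6I)^3) = 0. The eigenspace has dimension 5 - 3 = 2, so there are 2 Jordan blocks; the rank sequence gives block sizes [3, 2].

Assembling the blocks gives the Jordan form J above.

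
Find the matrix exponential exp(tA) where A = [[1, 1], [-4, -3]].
e^{tA} = [[(2*t + 1)*e^{-t}, t*e^{-t}], [-4*t*e^{-t}, (1 - 2*t)*e^{-t}]]

A has Jordan form J = [[-1, 1], [0, -1]] with A = PJP^{-1}, so e^{tA} = P e^{tJ} P^{-1}.

For a Jordan block J_k(λ), e^{tJ_k(λ)} = e^{λt} · (I + tN + t^2 N^2/2! + ... + t^{k-1} N^{k-1}/(k-1)!) where N is the nilpotent superdiagonal part.

Assembling the blocks and conjugating back gives the entries of e^{tA} as shown above.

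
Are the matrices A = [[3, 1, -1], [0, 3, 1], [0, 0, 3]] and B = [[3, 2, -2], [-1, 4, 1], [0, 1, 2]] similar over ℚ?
Two matrices over a field are similar if and only if they have the same invariant factors.

Both A and B have characteristic polynomial (x - 3)^3 and minimal polynomial (x - 3)^3. Computing further, both have invariant factors (x - 3)^3. Hence A and B are similar.

Yes.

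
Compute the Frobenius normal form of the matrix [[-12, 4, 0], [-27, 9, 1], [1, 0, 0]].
R = [[0, 0, 4], [1, 0, 0], [0, 1, -3]]

The invariant factors of A (the non-unit diagonal entries of the Smith normal form of xI - A over ℚ[x]) are (x - 1)(x + 2)^2, each dividing the next. The characteristic polynomial is their product, (x - 1)(x + 2)^2.

The rational canonical form is the block-diagonal matrix of companion matrices C(f_i):
R = [[0, 0, 4], [1, 0, 0], [0, 1, -3]].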